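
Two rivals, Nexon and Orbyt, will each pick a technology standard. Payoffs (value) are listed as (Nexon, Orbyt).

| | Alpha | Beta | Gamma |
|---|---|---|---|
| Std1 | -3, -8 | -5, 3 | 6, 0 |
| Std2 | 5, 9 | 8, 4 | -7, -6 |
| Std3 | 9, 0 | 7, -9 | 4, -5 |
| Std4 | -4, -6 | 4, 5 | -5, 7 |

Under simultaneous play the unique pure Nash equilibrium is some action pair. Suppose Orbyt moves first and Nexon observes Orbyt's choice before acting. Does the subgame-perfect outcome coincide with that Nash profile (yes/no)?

no

Work backward from Nexon's decision.
- Alpha → Nexon plays Std3 (best of -3, 5, 9, -4); Orbyt gets 0.
- Beta → Nexon plays Std2 (best of -5, 8, 7, 4); Orbyt gets 4.
- Gamma → Nexon plays Std1 (best of 6, -7, 4, -5); Orbyt gets 0.
Orbyt's induced payoffs are 0, 4, 0, so Orbyt commits to Beta. Subgame-perfect outcome: (Std2, Beta) with payoffs (8, 4).
Under simultaneous play:
Nexon's best replies: Alpha→Std3; Beta→Std2; Gamma→Std1.
Orbyt's best replies: Std1→Beta; Std2→Alpha; Std3→Alpha; Std4→Gamma.
Only (Std3, Alpha) has each player best-responding; Nash payoffs (9, 0).
Sequential outcome (Std2, Beta) differs from the Nash profile (Std3, Alpha).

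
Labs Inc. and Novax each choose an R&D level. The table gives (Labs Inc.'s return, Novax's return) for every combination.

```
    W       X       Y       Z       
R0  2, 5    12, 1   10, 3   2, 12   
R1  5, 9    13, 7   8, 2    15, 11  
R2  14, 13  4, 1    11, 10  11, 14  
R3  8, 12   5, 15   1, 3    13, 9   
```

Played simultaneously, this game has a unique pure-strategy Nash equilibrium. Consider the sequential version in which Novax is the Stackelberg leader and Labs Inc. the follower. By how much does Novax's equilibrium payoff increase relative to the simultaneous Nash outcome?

Backward induction with Novax moving first.
- W: Labs Inc. compares 2, 5, 14, 8 and picks R2; Novax would get 13.
- X: Labs Inc. compares 12, 13, 4, 5 and picks R1; Novax would get 7.
- Y: Labs Inc. compares 10, 8, 11, 1 and picks R2; Novax would get 10.
- Z: Labs Inc. compares 2, 15, 11, 13 and picks R1; Novax would get 11.
Novax's induced payoffs are 13, 7, 10, 11, so Novax commits to W. Subgame-perfect outcome: (R2, W) with payoffs (14, 13).
For the simultaneous game, intersect best replies.
Labs Inc.'s best replies: W→R2; X→R1; Y→R2; Z→R1.
Novax's best replies: R0→Z; R1→Z; R2→Z; R3→X.
Only (R1, Z) has each player best-responding; Nash payoffs (15, 11).
Novax's commitment gain: 13 − 11 = 2.

2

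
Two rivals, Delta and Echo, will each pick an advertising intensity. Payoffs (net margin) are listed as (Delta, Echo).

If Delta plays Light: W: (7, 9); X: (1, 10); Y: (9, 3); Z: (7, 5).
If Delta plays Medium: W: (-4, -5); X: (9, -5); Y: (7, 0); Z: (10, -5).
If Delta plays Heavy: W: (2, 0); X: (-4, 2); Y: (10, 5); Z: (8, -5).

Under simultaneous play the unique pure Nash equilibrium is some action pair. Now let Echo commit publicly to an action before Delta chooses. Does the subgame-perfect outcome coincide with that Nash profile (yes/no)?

no

Backward induction with Echo moving first.
- W: Delta compares 7, -4, 2 and picks Light; Echo would get 9.
- X: Delta compares 1, 9, -4 and picks Medium; Echo would get -5.
- Y: Delta compares 9, 7, 10 and picks Heavy; Echo would get 5.
- Z: Delta compares 7, 10, 8 and picks Medium; Echo would get -5.
Maximizing over 9, -5, 5, -5, Echo chooses W. Subgame-perfect outcome: (Light, W) with payoffs (7, 9).
Under simultaneous play:
Delta's best replies: W→Light; X→Medium; Y→Heavy; Z→Medium.
Echo's best replies: Light→X; Medium→Y; Heavy→Y.
The unique mutual best reply is (Heavy, Y), giving (10, 5).
Sequential outcome (Light, W) differs from the Nash profile (Heavy, Y).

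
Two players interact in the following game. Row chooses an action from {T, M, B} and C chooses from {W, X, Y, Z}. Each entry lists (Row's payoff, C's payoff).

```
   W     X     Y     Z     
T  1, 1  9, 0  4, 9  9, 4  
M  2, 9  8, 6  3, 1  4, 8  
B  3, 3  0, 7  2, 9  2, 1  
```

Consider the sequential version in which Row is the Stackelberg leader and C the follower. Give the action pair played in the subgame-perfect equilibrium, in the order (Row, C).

(T, Y)

Solve by backward induction (Row leads).
- T: C compares 1, 0, 9, 4 and picks Y; Row would get 4.
- M: C compares 9, 6, 1, 8 and picks W; Row would get 2.
- B: C compares 3, 7, 9, 1 and picks Y; Row would get 2.
Maximizing over 4, 2, 2, Row chooses T. Subgame-perfect outcome: (T, Y) with payoffs (4, 9).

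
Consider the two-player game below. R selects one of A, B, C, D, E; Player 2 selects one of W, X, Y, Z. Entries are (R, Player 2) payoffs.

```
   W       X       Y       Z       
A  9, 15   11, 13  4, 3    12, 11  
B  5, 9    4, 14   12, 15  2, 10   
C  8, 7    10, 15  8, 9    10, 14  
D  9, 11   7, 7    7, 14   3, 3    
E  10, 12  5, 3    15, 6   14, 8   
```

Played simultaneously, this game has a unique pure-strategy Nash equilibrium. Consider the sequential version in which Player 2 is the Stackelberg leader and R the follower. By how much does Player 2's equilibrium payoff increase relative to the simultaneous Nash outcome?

Backward induction with Player 2 moving first.
- W → R plays E (best of 9, 5, 8, 9, 10); Player 2 gets 12.
- X → R plays A (best of 11, 4, 10, 7, 5); Player 2 gets 13.
- Y → R plays E (best of 4, 12, 8, 7, 15); Player 2 gets 6.
- Z → R plays E (best of 12, 2, 10, 3, 14); Player 2 gets 8.
Player 2's induced payoffs are 12, 13, 6, 8, so Player 2 commits to X. Subgame-perfect outcome: (A, X) with payoffs (11, 13).
For the simultaneous game, intersect best replies.
R's best replies: W→E; X→A; Y→E; Z→E.
Player 2's best replies: A→W; B→Y; C→X; D→Y; E→W.
The unique mutual best reply is (E, W), giving (10, 12).
Player 2's commitment gain: 13 − 12 = 1.

1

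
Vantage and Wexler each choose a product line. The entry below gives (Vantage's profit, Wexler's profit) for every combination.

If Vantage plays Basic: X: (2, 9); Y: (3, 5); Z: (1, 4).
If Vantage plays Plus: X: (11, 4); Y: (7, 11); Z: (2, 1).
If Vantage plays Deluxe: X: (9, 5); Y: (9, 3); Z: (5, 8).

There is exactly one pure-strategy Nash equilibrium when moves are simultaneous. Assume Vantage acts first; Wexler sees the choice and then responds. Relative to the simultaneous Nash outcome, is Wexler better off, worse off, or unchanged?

better off

Solve by backward induction (Vantage leads).
- Basic: BR = X, leader payoff 2.
- Plus: BR = Y, leader payoff 7.
- Deluxe: BR = Z, leader payoff 5.
Among 2, 7, 5, the best is 7 at Plus. Subgame-perfect outcome: (Plus, Y) with payoffs (7, 11).
For the simultaneous game, intersect best replies.
Vantage's best replies: X→Plus; Y→Deluxe; Z→Deluxe.
Wexler's best replies: Basic→X; Plus→Y; Deluxe→Z.
Only (Deluxe, Z) has each player best-responding; Nash payoffs (5, 8).
Wexler earns 11 sequentially versus 8 at the Nash outcome: better off.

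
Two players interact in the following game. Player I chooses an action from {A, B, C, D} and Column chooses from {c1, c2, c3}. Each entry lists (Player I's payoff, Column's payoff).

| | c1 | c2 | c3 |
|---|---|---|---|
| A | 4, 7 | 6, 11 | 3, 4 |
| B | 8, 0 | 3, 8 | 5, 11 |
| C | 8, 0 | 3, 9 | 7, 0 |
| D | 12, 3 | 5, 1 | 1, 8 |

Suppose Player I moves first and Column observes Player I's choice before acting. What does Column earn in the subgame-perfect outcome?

11

Solve by backward induction (Player I leads).
- A: Column compares 7, 11, 4 and picks c2; Player I would get 6.
- B: Column compares 0, 8, 11 and picks c3; Player I would get 5.
- C: Column compares 0, 9, 0 and picks c2; Player I would get 3.
- D: Column compares 3, 1, 8 and picks c3; Player I would get 1.
Among 6, 5, 3, 1, the best is 6 at A. Subgame-perfect outcome: (A, c2) with payoffs (6, 11).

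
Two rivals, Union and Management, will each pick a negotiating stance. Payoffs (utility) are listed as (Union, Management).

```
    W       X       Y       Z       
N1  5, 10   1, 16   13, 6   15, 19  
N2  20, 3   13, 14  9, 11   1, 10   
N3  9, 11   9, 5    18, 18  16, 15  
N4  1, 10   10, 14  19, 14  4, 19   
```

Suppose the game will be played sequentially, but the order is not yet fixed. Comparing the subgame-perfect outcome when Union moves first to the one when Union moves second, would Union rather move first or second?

If Union leads: Management's best replies are N1→Z, N2→X, N3→Y, N4→Z; Union's induced payoffs 15, 13, 18, 4; outcome (N3, Y), payoffs (18, 18).
If Management leads: Union's best replies are W→N2, X→N2, Y→N4, Z→N3; Management's induced payoffs 3, 14, 14, 15; outcome (N3, Z), payoffs (16, 15).
Union gets 18 moving first and 16 moving second, so Union prefers to move first.

first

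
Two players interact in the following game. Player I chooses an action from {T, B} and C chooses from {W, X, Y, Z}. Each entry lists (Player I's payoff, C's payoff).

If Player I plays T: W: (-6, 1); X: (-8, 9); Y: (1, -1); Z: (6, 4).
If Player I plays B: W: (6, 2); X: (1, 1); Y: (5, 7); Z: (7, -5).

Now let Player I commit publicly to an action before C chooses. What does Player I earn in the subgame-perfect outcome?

5

C best-responds to each possible Player I move:
- T → C plays X (best of 1, 9, -1, 4); Player I gets -8.
- B → C plays Y (best of 2, 1, 7, -5); Player I gets 5.
Among -8, 5, the best is 5 at B. Subgame-perfect outcome: (B, Y) with payoffs (5, 7).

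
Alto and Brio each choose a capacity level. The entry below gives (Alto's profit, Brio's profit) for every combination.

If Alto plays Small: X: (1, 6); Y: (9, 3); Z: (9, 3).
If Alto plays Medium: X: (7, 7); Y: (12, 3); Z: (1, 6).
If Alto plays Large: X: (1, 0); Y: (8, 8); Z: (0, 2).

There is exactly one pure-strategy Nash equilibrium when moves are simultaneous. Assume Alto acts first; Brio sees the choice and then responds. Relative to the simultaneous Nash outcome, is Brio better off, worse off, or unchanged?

Backward induction with Alto moving first.
- Small: Brio compares 6, 3, 3 and picks X; Alto would get 1.
- Medium: Brio compares 7, 3, 6 and picks X; Alto would get 7.
- Large: Brio compares 0, 8, 2 and picks Y; Alto would get 8.
Among 1, 7, 8, the best is 8 at Large. Subgame-perfect outcome: (Large, Y) with payoffs (8, 8).
For the simultaneous game, intersect best replies.
Alto's best replies: X→Medium; Y→Medium; Z→Small.
Brio's best replies: Small→X; Medium→X; Large→Y.
Only (Medium, X) has each player best-responding; Nash payoffs (7, 7).
Brio earns 8 sequentially versus 7 at the Nash outcome: better off.

better off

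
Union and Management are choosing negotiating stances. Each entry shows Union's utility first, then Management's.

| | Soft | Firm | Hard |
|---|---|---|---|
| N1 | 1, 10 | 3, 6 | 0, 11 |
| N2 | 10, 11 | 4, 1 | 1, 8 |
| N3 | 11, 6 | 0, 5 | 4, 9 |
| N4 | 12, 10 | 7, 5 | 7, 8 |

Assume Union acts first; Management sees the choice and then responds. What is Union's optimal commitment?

Work backward from Management's decision.
- N1: BR = Hard, leader payoff 0.
- N2: BR = Soft, leader payoff 10.
- N3: BR = Hard, leader payoff 4.
- N4: BR = Soft, leader payoff 12.
Union's induced payoffs are 0, 10, 4, 12, so Union commits to N4. Subgame-perfect outcome: (N4, Soft) with payoffs (12, 10).

N4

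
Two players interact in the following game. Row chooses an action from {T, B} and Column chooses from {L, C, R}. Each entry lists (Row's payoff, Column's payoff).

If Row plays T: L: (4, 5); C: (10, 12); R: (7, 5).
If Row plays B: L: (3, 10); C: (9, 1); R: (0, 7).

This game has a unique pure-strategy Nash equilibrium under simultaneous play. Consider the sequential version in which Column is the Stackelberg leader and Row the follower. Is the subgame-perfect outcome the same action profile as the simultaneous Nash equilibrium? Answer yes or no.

Row best-responds to each possible Column move:
- L: BR = T, leader payoff 5.
- C: BR = T, leader payoff 12.
- R: BR = T, leader payoff 5.
Maximizing over 5, 12, 5, Column chooses C. Subgame-perfect outcome: (T, C) with payoffs (10, 12).
Under simultaneous play:
Row's best replies: L→T; C→T; R→T.
Column's best replies: T→C; B→L.
The unique mutual best reply is (T, C), giving (10, 12).
Sequential outcome (T, C) coincides with the Nash profile (T, C).

yes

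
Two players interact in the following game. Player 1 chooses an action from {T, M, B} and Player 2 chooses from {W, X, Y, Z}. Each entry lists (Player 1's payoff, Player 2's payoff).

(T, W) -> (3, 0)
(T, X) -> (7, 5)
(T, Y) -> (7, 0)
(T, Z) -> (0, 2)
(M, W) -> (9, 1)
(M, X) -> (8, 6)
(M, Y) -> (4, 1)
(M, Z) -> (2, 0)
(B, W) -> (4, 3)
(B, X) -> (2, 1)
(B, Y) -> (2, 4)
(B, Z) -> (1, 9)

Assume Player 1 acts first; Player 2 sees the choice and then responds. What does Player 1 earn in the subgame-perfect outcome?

8

Work backward from Player 2's decision.
- T: BR = X, leader payoff 7.
- M: BR = X, leader payoff 8.
- B: BR = Z, leader payoff 1.
Among 7, 8, 1, the best is 8 at M. Subgame-perfect outcome: (M, X) with payoffs (8, 6).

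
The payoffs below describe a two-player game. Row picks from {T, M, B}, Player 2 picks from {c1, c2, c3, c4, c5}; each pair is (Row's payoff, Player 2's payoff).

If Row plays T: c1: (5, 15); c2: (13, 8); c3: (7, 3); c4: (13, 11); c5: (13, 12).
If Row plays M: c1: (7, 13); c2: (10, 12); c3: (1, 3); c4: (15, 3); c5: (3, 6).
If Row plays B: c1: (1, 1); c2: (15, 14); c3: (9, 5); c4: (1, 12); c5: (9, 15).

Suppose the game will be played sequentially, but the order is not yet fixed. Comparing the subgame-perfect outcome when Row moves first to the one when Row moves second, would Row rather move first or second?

If Row leads: Player 2's best replies are T→c1, M→c1, B→c5; Row's induced payoffs 5, 7, 9; outcome (B, c5), payoffs (9, 15).
If Player 2 leads: Row's best replies are c1→M, c2→B, c3→B, c4→M, c5→T; Player 2's induced payoffs 13, 14, 5, 3, 12; outcome (B, c2), payoffs (15, 14).
Row gets 9 moving first and 15 moving second, so Row prefers to move second.

second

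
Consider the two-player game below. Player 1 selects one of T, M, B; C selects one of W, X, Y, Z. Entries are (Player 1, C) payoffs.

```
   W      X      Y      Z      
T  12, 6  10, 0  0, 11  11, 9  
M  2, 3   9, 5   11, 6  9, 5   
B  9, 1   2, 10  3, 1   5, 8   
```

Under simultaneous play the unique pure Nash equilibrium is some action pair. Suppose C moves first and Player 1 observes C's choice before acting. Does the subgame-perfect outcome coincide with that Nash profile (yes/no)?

no

Solve by backward induction (C leads).
- W: Player 1 compares 12, 2, 9 and picks T; C would get 6.
- X: Player 1 compares 10, 9, 2 and picks T; C would get 0.
- Y: Player 1 compares 0, 11, 3 and picks M; C would get 6.
- Z: Player 1 compares 11, 9, 5 and picks T; C would get 9.
C's induced payoffs are 6, 0, 6, 9, so C commits to Z. Subgame-perfect outcome: (T, Z) with payoffs (11, 9).
Under simultaneous play:
Player 1's best replies: W→T; X→T; Y→M; Z→T.
C's best replies: T→Y; M→Y; B→X.
The unique mutual best reply is (M, Y), giving (11, 6).
Sequential outcome (T, Z) differs from the Nash profile (M, Y).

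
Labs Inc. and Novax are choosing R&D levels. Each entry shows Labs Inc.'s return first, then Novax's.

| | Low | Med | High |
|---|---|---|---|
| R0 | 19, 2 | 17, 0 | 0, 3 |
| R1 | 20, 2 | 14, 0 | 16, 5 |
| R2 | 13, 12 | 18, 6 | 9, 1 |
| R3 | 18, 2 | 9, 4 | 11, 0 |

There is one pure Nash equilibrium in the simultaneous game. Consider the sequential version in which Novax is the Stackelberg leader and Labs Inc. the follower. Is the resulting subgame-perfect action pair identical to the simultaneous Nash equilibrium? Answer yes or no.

no

Solve by backward induction (Novax leads).
- Low → Labs Inc. plays R1 (best of 19, 20, 13, 18); Novax gets 2.
- Med → Labs Inc. plays R2 (best of 17, 14, 18, 9); Novax gets 6.
- High → Labs Inc. plays R1 (best of 0, 16, 9, 11); Novax gets 5.
Novax's induced payoffs are 2, 6, 5, so Novax commits to Med. Subgame-perfect outcome: (R2, Med) with payoffs (18, 6).
For the simultaneous game, intersect best replies.
Labs Inc.'s best replies: Low→R1; Med→R2; High→R1.
Novax's best replies: R0→High; R1→High; R2→Low; R3→Med.
Only (R1, High) has each player best-responding; Nash payoffs (16, 5).
Sequential outcome (R2, Med) differs from the Nash profile (R1, High).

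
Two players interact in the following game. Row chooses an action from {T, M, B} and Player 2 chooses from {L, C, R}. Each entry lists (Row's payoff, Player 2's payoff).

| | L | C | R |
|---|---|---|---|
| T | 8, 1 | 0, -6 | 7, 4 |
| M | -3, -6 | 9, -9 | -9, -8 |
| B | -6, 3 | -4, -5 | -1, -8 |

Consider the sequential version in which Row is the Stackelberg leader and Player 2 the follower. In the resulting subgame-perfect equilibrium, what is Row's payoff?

7

Work backward from Player 2's decision.
- T → Player 2 plays R (best of 1, -6, 4); Row gets 7.
- M → Player 2 plays L (best of -6, -9, -8); Row gets -3.
- B → Player 2 plays L (best of 3, -5, -8); Row gets -6.
Maximizing over 7, -3, -6, Row chooses T. Subgame-perfect outcome: (T, R) with payoffs (7, 4).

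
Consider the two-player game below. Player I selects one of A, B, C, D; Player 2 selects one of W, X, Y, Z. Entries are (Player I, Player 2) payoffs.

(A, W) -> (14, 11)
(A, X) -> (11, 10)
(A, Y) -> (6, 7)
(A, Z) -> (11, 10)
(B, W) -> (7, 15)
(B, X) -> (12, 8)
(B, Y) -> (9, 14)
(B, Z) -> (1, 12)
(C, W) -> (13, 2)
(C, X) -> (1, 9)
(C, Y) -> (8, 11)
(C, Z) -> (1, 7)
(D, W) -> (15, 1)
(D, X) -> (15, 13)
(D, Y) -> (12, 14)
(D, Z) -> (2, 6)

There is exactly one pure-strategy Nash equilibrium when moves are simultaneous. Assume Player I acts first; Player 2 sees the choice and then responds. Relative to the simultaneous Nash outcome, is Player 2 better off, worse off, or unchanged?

Backward induction with Player I moving first.
- A: BR = W, leader payoff 14.
- B: BR = W, leader payoff 7.
- C: BR = Y, leader payoff 8.
- D: BR = Y, leader payoff 12.
Maximizing over 14, 7, 8, 12, Player I chooses A. Subgame-perfect outcome: (A, W) with payoffs (14, 11).
Under simultaneous play:
Player I's best replies: W→D; X→D; Y→D; Z→A.
Player 2's best replies: A→W; B→W; C→Y; D→Y.
Only (D, Y) has each player best-responding; Nash payoffs (12, 14).
Player 2 earns 11 sequentially versus 14 at the Nash outcome: worse off.

worse off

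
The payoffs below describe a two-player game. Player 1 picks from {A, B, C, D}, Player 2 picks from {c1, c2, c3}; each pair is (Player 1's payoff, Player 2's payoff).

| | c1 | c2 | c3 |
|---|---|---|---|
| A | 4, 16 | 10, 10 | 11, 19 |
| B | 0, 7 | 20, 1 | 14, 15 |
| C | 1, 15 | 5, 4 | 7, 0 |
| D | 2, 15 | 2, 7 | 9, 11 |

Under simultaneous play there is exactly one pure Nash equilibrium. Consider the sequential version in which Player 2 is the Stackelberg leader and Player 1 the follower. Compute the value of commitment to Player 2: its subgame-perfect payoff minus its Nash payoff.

Backward induction with Player 2 moving first.
- c1: BR = A, leader payoff 16.
- c2: BR = B, leader payoff 1.
- c3: BR = B, leader payoff 15.
Maximizing over 16, 1, 15, Player 2 chooses c1. Subgame-perfect outcome: (A, c1) with payoffs (4, 16).
Under simultaneous play:
Player 1's best replies: c1→A; c2→B; c3→B.
Player 2's best replies: A→c3; B→c3; C→c1; D→c1.
The unique mutual best reply is (B, c3), giving (14, 15).
Player 2's commitment gain: 16 − 15 = 1.

1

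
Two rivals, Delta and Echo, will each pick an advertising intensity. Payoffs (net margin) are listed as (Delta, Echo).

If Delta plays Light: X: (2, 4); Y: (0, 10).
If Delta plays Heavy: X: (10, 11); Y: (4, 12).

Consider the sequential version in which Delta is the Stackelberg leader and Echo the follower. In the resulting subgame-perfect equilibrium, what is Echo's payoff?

12

Work backward from Echo's decision.
- Light: Echo compares 4, 10 and picks Y; Delta would get 0.
- Heavy: Echo compares 11, 12 and picks Y; Delta would get 4.
Maximizing over 0, 4, Delta chooses Heavy. Subgame-perfect outcome: (Heavy, Y) with payoffs (4, 12).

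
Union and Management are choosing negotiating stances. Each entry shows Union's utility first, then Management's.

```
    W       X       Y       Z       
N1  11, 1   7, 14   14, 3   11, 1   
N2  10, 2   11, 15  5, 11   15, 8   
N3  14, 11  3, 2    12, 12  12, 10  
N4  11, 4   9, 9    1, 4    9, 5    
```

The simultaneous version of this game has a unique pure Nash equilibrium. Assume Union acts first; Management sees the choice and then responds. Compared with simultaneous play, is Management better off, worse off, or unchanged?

worse off

Backward induction with Union moving first.
- N1: BR = X, leader payoff 7.
- N2: BR = X, leader payoff 11.
- N3: BR = Y, leader payoff 12.
- N4: BR = X, leader payoff 9.
Among 7, 11, 12, 9, the best is 12 at N3. Subgame-perfect outcome: (N3, Y) with payoffs (12, 12).
Now find the simultaneous Nash equilibrium.
Union's best replies: W→N3; X→N2; Y→N1; Z→N2.
Management's best replies: N1→X; N2→X; N3→Y; N4→X.
Only (N2, X) has each player best-responding; Nash payoffs (11, 15).
Management earns 12 sequentially versus 15 at the Nash outcome: worse off.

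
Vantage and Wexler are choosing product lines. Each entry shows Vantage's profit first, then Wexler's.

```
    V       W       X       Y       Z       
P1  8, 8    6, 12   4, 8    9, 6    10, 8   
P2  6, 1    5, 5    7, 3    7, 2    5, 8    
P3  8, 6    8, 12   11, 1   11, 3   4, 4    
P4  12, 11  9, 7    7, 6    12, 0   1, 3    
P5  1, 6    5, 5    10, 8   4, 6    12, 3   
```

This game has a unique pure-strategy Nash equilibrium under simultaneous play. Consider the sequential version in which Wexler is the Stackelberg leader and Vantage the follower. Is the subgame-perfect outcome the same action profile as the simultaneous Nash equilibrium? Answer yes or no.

Work backward from Vantage's decision.
- V: Vantage compares 8, 6, 8, 12, 1 and picks P4; Wexler would get 11.
- W: Vantage compares 6, 5, 8, 9, 5 and picks P4; Wexler would get 7.
- X: Vantage compares 4, 7, 11, 7, 10 and picks P3; Wexler would get 1.
- Y: Vantage compares 9, 7, 11, 12, 4 and picks P4; Wexler would get 0.
- Z: Vantage compares 10, 5, 4, 1, 12 and picks P5; Wexler would get 3.
Wexler's induced payoffs are 11, 7, 1, 0, 3, so Wexler commits to V. Subgame-perfect outcome: (P4, V) with payoffs (12, 11).
Now find the simultaneous Nash equilibrium.
Vantage's best replies: V→P4; W→P4; X→P3; Y→P4; Z→P5.
Wexler's best replies: P1→W; P2→Z; P3→W; P4→V; P5→X.
The unique mutual best reply is (P4, V), giving (12, 11).
Sequential outcome (P4, V) coincides with the Nash profile (P4, V).

yes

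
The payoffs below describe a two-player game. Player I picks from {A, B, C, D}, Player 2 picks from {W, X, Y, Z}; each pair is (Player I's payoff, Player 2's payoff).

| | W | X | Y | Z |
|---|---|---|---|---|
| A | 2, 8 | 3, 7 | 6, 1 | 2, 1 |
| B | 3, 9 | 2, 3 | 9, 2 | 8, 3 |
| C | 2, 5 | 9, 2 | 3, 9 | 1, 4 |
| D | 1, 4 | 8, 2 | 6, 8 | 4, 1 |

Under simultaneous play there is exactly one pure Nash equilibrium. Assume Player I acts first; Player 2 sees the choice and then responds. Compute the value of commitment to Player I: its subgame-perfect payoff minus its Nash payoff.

3

Player 2 best-responds to each possible Player I move:
- A → Player 2 plays W (best of 8, 7, 1, 1); Player I gets 2.
- B → Player 2 plays W (best of 9, 3, 2, 3); Player I gets 3.
- C → Player 2 plays Y (best of 5, 2, 9, 4); Player I gets 3.
- D → Player 2 plays Y (best of 4, 2, 8, 1); Player I gets 6.
Maximizing over 2, 3, 3, 6, Player I chooses D. Subgame-perfect outcome: (D, Y) with payoffs (6, 8).
Now find the simultaneous Nash equilibrium.
Player I's best replies: W→B; X→C; Y→B; Z→B.
Player 2's best replies: A→W; B→W; C→Y; D→Y.
The unique mutual best reply is (B, W), giving (3, 9).
Player I's commitment gain: 6 − 3 = 3.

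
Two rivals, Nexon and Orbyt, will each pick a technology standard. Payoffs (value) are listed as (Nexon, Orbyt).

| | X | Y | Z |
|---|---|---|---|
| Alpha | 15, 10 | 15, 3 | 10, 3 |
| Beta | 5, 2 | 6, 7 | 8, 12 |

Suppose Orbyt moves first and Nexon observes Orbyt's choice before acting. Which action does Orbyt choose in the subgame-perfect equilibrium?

X

Work backward from Nexon's decision.
- X → Nexon plays Alpha (best of 15, 5); Orbyt gets 10.
- Y → Nexon plays Alpha (best of 15, 6); Orbyt gets 3.
- Z → Nexon plays Alpha (best of 10, 8); Orbyt gets 3.
Orbyt's induced payoffs are 10, 3, 3, so Orbyt commits to X. Subgame-perfect outcome: (Alpha, X) with payoffs (15, 10).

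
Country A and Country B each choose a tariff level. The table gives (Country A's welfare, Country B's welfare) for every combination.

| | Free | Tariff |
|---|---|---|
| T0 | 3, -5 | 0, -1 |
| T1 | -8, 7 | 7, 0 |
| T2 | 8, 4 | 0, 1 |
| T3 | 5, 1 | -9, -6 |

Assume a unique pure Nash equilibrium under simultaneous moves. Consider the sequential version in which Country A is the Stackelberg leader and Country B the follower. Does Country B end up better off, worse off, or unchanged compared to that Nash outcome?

unchanged

Country B best-responds to each possible Country A move:
- T0: BR = Tariff, leader payoff 0.
- T1: BR = Free, leader payoff -8.
- T2: BR = Free, leader payoff 8.
- T3: BR = Free, leader payoff 5.
Maximizing over 0, -8, 8, 5, Country A chooses T2. Subgame-perfect outcome: (T2, Free) with payoffs (8, 4).
Now find the simultaneous Nash equilibrium.
Country A's best replies: Free→T2; Tariff→T1.
Country B's best replies: T0→Tariff; T1→Free; T2→Free; T3→Free.
The unique mutual best reply is (T2, Free), giving (8, 4).
Country B earns 4 sequentially versus 4 at the Nash outcome: unchanged.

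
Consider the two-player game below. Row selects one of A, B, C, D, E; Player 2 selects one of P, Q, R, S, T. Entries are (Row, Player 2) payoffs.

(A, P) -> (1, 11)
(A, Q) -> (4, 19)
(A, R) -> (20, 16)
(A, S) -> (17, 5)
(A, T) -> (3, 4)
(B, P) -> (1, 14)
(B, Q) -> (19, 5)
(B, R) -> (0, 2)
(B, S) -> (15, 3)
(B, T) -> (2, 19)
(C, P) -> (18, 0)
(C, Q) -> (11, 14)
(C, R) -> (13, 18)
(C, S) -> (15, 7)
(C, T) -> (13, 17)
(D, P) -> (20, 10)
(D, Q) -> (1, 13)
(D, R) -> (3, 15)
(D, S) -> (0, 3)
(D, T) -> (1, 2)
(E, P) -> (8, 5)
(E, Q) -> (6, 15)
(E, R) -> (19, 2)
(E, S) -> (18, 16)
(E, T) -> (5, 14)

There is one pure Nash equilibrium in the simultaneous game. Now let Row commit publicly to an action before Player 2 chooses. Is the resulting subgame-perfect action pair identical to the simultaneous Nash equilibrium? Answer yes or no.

Backward induction with Row moving first.
- A: BR = Q, leader payoff 4.
- B: BR = T, leader payoff 2.
- C: BR = R, leader payoff 13.
- D: BR = R, leader payoff 3.
- E: BR = S, leader payoff 18.
Among 4, 2, 13, 3, 18, the best is 18 at E. Subgame-perfect outcome: (E, S) with payoffs (18, 16).
Under simultaneous play:
Row's best replies: P→D; Q→B; R→A; S→E; T→C.
Player 2's best replies: A→Q; B→T; C→R; D→R; E→S.
Only (E, S) has each player best-responding; Nash payoffs (18, 16).
Sequential outcome (E, S) coincides with the Nash profile (E, S).

yes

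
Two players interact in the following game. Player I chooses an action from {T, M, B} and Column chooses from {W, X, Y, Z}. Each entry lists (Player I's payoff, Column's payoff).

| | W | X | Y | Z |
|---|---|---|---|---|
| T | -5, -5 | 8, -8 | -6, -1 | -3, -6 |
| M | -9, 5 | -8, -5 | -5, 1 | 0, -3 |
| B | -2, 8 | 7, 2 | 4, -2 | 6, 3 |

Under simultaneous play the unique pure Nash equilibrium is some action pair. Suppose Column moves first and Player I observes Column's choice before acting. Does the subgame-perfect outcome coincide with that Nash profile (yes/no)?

Backward induction with Column moving first.
- W: Player I compares -5, -9, -2 and picks B; Column would get 8.
- X: Player I compares 8, -8, 7 and picks T; Column would get -8.
- Y: Player I compares -6, -5, 4 and picks B; Column would get -2.
- Z: Player I compares -3, 0, 6 and picks B; Column would get 3.
Maximizing over 8, -8, -2, 3, Column chooses W. Subgame-perfect outcome: (B, W) with payoffs (-2, 8).
Under simultaneous play:
Player I's best replies: W→B; X→T; Y→B; Z→B.
Column's best replies: T→Y; M→W; B→W.
Only (B, W) has each player best-responding; Nash payoffs (-2, 8).
Sequential outcome (B, W) coincides with the Nash profile (B, W).

yes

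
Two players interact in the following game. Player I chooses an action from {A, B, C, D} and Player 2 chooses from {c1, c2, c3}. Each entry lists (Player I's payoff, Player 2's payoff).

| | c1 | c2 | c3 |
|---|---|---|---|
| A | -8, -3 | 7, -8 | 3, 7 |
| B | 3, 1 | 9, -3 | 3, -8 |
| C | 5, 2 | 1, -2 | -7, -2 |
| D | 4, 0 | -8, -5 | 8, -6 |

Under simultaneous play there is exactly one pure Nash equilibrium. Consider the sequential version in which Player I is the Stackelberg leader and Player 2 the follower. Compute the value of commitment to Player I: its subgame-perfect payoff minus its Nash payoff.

Backward induction with Player I moving first.
- A: BR = c3, leader payoff 3.
- B: BR = c1, leader payoff 3.
- C: BR = c1, leader payoff 5.
- D: BR = c1, leader payoff 4.
Maximizing over 3, 3, 5, 4, Player I chooses C. Subgame-perfect outcome: (C, c1) with payoffs (5, 2).
For the simultaneous game, intersect best replies.
Player I's best replies: c1→C; c2→B; c3→D.
Player 2's best replies: A→c3; B→c1; C→c1; D→c1.
Only (C, c1) has each player best-responding; Nash payoffs (5, 2).
Player I's commitment gain: 5 − 5 = 0.

0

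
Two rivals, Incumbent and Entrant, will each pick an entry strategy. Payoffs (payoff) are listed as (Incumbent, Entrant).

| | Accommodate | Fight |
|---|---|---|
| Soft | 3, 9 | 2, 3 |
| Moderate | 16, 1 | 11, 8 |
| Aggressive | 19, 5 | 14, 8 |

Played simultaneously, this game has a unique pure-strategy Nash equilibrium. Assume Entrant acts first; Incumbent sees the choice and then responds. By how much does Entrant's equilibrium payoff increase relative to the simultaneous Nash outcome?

Incumbent best-responds to each possible Entrant move:
- Accommodate: Incumbent compares 3, 16, 19 and picks Aggressive; Entrant would get 5.
- Fight: Incumbent compares 2, 11, 14 and picks Aggressive; Entrant would get 8.
Entrant's induced payoffs are 5, 8, so Entrant commits to Fight. Subgame-perfect outcome: (Aggressive, Fight) with payoffs (14, 8).
Now find the simultaneous Nash equilibrium.
Incumbent's best replies: Accommodate→Aggressive; Fight→Aggressive.
Entrant's best replies: Soft→Accommodate; Moderate→Fight; Aggressive→Fight.
Only (Aggressive, Fight) has each player best-responding; Nash payoffs (14, 8).
Entrant's commitment gain: 8 − 8 = 0.

0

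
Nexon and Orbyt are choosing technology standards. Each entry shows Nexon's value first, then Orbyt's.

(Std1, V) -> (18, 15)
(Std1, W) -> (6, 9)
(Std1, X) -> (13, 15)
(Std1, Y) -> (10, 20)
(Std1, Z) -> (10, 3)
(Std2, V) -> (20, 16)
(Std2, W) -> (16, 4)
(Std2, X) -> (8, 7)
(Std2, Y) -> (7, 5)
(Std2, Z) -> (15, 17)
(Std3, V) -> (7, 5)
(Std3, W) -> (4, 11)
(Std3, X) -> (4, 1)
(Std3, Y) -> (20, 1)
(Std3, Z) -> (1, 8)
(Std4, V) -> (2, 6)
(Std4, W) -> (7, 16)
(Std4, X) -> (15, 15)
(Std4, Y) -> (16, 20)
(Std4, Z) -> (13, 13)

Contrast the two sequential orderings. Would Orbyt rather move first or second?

second

If Nexon leads: Orbyt's best replies are Std1→Y, Std2→Z, Std3→W, Std4→Y; Nexon's induced payoffs 10, 15, 4, 16; outcome (Std4, Y), payoffs (16, 20).
If Orbyt leads: Nexon's best replies are V→Std2, W→Std2, X→Std4, Y→Std3, Z→Std2; Orbyt's induced payoffs 16, 4, 15, 1, 17; outcome (Std2, Z), payoffs (15, 17).
Orbyt gets 17 moving first and 20 moving second, so Orbyt prefers to move second.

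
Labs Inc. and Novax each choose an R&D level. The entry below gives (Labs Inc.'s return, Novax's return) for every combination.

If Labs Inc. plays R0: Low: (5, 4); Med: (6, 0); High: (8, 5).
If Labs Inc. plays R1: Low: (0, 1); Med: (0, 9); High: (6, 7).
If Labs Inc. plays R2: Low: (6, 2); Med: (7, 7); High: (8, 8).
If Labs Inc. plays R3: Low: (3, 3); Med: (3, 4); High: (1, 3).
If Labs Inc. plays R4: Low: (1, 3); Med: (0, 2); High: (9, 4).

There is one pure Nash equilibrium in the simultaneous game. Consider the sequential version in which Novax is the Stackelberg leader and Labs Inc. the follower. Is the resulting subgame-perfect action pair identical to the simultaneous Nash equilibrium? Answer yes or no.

Backward induction with Novax moving first.
- Low → Labs Inc. plays R2 (best of 5, 0, 6, 3, 1); Novax gets 2.
- Med → Labs Inc. plays R2 (best of 6, 0, 7, 3, 0); Novax gets 7.
- High → Labs Inc. plays R4 (best of 8, 6, 8, 1, 9); Novax gets 4.
Novax's induced payoffs are 2, 7, 4, so Novax commits to Med. Subgame-perfect outcome: (R2, Med) with payoffs (7, 7).
Now find the simultaneous Nash equilibrium.
Labs Inc.'s best replies: Low→R2; Med→R2; High→R4.
Novax's best replies: R0→High; R1→Med; R2→High; R3→Med; R4→High.
The unique mutual best reply is (R4, High), giving (9, 4).
Sequential outcome (R2, Med) differs from the Nash profile (R4, High).

no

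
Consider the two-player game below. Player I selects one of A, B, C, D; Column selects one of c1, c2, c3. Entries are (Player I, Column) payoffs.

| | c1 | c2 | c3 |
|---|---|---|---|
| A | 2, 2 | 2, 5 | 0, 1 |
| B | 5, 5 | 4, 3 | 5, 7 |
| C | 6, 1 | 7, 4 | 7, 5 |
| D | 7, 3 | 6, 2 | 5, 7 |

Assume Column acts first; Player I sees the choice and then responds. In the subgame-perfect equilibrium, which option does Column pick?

Backward induction with Column moving first.
- c1 → Player I plays D (best of 2, 5, 6, 7); Column gets 3.
- c2 → Player I plays C (best of 2, 4, 7, 6); Column gets 4.
- c3 → Player I plays C (best of 0, 5, 7, 5); Column gets 5.
Maximizing over 3, 4, 5, Column chooses c3. Subgame-perfect outcome: (C, c3) with payoffs (7, 5).

c3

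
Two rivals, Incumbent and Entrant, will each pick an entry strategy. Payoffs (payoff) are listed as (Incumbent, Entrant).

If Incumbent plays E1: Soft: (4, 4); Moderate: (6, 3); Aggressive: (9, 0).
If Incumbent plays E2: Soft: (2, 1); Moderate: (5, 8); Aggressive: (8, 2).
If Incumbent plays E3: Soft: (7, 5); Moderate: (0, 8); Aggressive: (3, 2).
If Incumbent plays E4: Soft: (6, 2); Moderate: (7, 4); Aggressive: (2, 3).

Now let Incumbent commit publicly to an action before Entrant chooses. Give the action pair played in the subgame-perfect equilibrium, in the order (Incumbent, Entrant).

Solve by backward induction (Incumbent leads).
- E1 → Entrant plays Soft (best of 4, 3, 0); Incumbent gets 4.
- E2 → Entrant plays Moderate (best of 1, 8, 2); Incumbent gets 5.
- E3 → Entrant plays Moderate (best of 5, 8, 2); Incumbent gets 0.
- E4 → Entrant plays Moderate (best of 2, 4, 3); Incumbent gets 7.
Among 4, 5, 0, 7, the best is 7 at E4. Subgame-perfect outcome: (E4, Moderate) with payoffs (7, 4).

(E4, Moderate)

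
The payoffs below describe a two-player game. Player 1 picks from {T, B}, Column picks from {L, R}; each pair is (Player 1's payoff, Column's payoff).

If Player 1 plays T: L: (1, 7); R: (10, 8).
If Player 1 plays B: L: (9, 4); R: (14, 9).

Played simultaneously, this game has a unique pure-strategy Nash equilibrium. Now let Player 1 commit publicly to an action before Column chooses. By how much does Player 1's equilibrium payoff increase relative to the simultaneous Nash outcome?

Work backward from Column's decision.
- T: BR = R, leader payoff 10.
- B: BR = R, leader payoff 14.
Player 1's induced payoffs are 10, 14, so Player 1 commits to B. Subgame-perfect outcome: (B, R) with payoffs (14, 9).
For the simultaneous game, intersect best replies.
Player 1's best replies: L→B; R→B.
Column's best replies: T→R; B→R.
Only (B, R) has each player best-responding; Nash payoffs (14, 9).
Player 1's commitment gain: 14 − 14 = 0.

0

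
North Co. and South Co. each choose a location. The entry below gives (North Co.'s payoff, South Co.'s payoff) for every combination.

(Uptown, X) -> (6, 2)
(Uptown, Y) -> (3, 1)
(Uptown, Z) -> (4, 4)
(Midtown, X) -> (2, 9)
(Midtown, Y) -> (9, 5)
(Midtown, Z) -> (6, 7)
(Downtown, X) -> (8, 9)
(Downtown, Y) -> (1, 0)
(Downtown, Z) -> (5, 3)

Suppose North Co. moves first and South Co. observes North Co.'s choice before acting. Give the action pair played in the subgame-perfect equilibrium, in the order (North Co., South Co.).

South Co. best-responds to each possible North Co. move:
- Uptown: South Co. compares 2, 1, 4 and picks Z; North Co. would get 4.
- Midtown: South Co. compares 9, 5, 7 and picks X; North Co. would get 2.
- Downtown: South Co. compares 9, 0, 3 and picks X; North Co. would get 8.
North Co.'s induced payoffs are 4, 2, 8, so North Co. commits to Downtown. Subgame-perfect outcome: (Downtown, X) with payoffs (8, 9).

(Downtown, X)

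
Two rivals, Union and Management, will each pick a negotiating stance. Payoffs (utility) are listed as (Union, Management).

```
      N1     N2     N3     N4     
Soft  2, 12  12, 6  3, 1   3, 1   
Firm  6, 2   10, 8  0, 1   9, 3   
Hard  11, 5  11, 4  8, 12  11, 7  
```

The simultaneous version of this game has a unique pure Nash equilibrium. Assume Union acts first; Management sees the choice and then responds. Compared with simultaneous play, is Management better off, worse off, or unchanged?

worse off

Work backward from Management's decision.
- Soft → Management plays N1 (best of 12, 6, 1, 1); Union gets 2.
- Firm → Management plays N2 (best of 2, 8, 1, 3); Union gets 10.
- Hard → Management plays N3 (best of 5, 4, 12, 7); Union gets 8.
Among 2, 10, 8, the best is 10 at Firm. Subgame-perfect outcome: (Firm, N2) with payoffs (10, 8).
Under simultaneous play:
Union's best replies: N1→Hard; N2→Soft; N3→Hard; N4→Hard.
Management's best replies: Soft→N1; Firm→N2; Hard→N3.
Only (Hard, N3) has each player best-responding; Nash payoffs (8, 12).
Management earns 8 sequentially versus 12 at the Nash outcome: worse off.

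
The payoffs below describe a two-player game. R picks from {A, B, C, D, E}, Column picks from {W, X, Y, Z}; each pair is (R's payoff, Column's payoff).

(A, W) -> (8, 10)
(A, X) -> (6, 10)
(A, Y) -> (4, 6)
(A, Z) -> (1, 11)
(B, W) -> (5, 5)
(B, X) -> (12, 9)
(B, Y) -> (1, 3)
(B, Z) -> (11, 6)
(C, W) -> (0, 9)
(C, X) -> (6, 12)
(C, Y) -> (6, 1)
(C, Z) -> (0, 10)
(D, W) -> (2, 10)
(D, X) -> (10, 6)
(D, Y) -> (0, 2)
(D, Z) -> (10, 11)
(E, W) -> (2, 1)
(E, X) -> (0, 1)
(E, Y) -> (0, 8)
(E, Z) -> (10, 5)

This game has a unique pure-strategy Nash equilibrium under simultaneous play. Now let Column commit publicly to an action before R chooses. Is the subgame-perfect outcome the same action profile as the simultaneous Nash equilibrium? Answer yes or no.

Backward induction with Column moving first.
- W → R plays A (best of 8, 5, 0, 2, 2); Column gets 10.
- X → R plays B (best of 6, 12, 6, 10, 0); Column gets 9.
- Y → R plays C (best of 4, 1, 6, 0, 0); Column gets 1.
- Z → R plays B (best of 1, 11, 0, 10, 10); Column gets 6.
Column's induced payoffs are 10, 9, 1, 6, so Column commits to W. Subgame-perfect outcome: (A, W) with payoffs (8, 10).
For the simultaneous game, intersect best replies.
R's best replies: W→A; X→B; Y→C; Z→B.
Column's best replies: A→Z; B→X; C→X; D→Z; E→Y.
Only (B, X) has each player best-responding; Nash payoffs (12, 9).
Sequential outcome (A, W) differs from the Nash profile (B, X).

no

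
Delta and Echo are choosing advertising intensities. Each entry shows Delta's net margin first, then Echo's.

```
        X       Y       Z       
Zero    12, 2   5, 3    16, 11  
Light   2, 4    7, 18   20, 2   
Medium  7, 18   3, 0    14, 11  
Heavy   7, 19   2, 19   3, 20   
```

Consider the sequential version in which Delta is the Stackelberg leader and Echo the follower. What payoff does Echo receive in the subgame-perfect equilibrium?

Echo best-responds to each possible Delta move:
- Zero → Echo plays Z (best of 2, 3, 11); Delta gets 16.
- Light → Echo plays Y (best of 4, 18, 2); Delta gets 7.
- Medium → Echo plays X (best of 18, 0, 11); Delta gets 7.
- Heavy → Echo plays Z (best of 19, 19, 20); Delta gets 3.
Maximizing over 16, 7, 7, 3, Delta chooses Zero. Subgame-perfect outcome: (Zero, Z) with payoffs (16, 11).

11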